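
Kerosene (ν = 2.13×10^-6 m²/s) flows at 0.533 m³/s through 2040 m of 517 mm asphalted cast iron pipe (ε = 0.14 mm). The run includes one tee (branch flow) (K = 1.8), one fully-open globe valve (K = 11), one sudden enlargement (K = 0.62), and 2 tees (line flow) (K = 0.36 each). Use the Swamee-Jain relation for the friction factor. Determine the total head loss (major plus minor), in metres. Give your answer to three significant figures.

H_L ≈ 25.3 m

V = 4Q/(πD²) = 2.539 m/s; V²/2g = 0.3286 m
Re = 6.16×10^5, ε/D = 2.71×10^-4 → f = 0.01591 (Swamee-Jain)
Major: h_f = f(L/D)·V²/2g = 0.01591·3946·0.3286 = 20.62 m
Minor: ΣK = 14.1; h_m = ΣK·V²/2g = 4.646 m
Total H_L = 20.62 + 4.646 = 25.27 m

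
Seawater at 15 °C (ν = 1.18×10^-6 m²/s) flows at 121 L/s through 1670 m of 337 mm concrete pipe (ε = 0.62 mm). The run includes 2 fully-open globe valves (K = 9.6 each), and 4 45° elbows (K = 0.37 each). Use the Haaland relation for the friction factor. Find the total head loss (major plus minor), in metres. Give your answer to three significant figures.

V = 4Q/(πD²) = 1.357 m/s; V²/2g = 0.09379 m
Re = 3.87×10^5, ε/D = 0.00184 → f = 0.02339 (Haaland)
Major: h_f = f(L/D)·V²/2g = 0.02339·4955·0.09379 = 10.87 m
Minor: ΣK = 20.7; h_m = ΣK·V²/2g = 1.940 m
Total H_L = 10.87 + 1.940 = 12.81 m

H_L ≈ 12.8 m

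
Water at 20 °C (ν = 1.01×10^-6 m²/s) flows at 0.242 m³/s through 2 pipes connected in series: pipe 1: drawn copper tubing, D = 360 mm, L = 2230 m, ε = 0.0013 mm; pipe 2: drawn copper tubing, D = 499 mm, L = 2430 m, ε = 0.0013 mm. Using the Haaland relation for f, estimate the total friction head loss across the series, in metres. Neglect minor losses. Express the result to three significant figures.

H ≈ 26.2 m

Pipe 1: V = 2.377 m/s, Re = 8.47×10^5, ε/D = 3.61×10^-6, f = 0.01197, h_1 = f(L/D)V²/2g = 21.36 m
Pipe 2: V = 1.237 m/s, Re = 6.11×10^5, ε/D = 2.61×10^-6, f = 0.01264, h_2 = f(L/D)V²/2g = 4.803 m
Series → Q common, losses add: H = Σh = 26.16 m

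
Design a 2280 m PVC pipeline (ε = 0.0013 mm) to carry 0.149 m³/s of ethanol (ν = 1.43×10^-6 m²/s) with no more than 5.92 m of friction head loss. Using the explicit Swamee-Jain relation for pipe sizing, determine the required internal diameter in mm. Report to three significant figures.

Swamee-Jain (Type III): D = 0.66·[ε^1.25·(LQ²/(gh_f))^4.75 + ν·Q^9.4·(L/(gh_f))^5.2]^0.04
LQ²/(gh_f) = 0.8716; L/(gh_f) = 39.26
Term 1 = ε^1.25·(…)^4.75 = 2.29×10^-8; Term 2 = ν·Q^9.4·(…)^5.2 = 4.70×10^-6
D = 0.66·(2.29×10^-8 + 4.70×10^-6)^0.04 = 0.4041 m = 404 mm
Check: V = 1.16 m/s, Re = 3.28×10^5, f = 0.01417, h_f = 5.50 m ≈ 5.92 m ✓

D ≈ 404 mm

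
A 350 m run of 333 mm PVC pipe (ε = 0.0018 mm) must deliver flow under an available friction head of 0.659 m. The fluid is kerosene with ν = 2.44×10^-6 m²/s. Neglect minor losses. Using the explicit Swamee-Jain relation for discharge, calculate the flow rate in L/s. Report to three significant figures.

Q ≈ 73.0 L/s

Swamee-Jain (Type II): Q = -0.965·√(gD⁵h_f/L)·ln[ε/(3.7D) + √(3.17ν²L/(gD³h_f))]
√(gD⁵h_f/L) = √(9.81·0.333⁵·0.659/350) = 0.008697
ε/(3.7D) = 1.46×10^-6; √(3.17ν²L/(gD³h_f)) = 1.66×10^-4
Q = -0.965·0.008697·ln(1.678×10^-4) = 0.07295 m³/s
Check: V = 0.838 m/s, Re = 1.14×10^5, f = 0.01741, h_f = 0.654 m ≈ 0.659 m ✓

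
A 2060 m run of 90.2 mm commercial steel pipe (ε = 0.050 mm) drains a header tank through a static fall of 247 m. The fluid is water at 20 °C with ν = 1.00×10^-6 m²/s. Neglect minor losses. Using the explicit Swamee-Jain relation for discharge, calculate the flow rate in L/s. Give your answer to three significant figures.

Swamee-Jain (Type II): Q = -0.965·√(gD⁵h_f/L)·ln[ε/(3.7D) + √(3.17ν²L/(gD³h_f))]
√(gD⁵h_f/L) = √(9.81·0.0902⁵·247/2060) = 0.002650
ε/(3.7D) = 1.50×10^-4; √(3.17ν²L/(gD³h_f)) = 6.06×10^-5
Q = -0.965·0.002650·ln(2.104×10^-4) = 0.02165 m³/s
Check: V = 3.39 m/s, Re = 3.06×10^5, f = 0.01861, h_f = 249 m ≈ 247 m ✓

Q ≈ 21.7 L/s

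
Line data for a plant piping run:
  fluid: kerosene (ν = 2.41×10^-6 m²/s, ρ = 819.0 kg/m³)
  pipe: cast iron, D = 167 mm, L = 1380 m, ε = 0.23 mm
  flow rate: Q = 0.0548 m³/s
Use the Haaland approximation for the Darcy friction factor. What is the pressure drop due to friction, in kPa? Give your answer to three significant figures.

V = 4Q/(πD²) = 4·0.0548/(π·0.167²) = 2.502 m/s
Re = VD/ν = 2.502·0.167/2.41×10^-6 = 1.73×10^5 → turbulent
ε/D = 0.23/167 = 0.00138
Haaland: f = 0.02245
h_f = f(L/D)V²/(2g) = 0.02245·(1380/0.167)·2.502²/(2·9.81) = 59.18 m
Δp = ρg·h_f = 819.0·9.81·59.18 = 475.5 kPa

Δp ≈ 476 kPa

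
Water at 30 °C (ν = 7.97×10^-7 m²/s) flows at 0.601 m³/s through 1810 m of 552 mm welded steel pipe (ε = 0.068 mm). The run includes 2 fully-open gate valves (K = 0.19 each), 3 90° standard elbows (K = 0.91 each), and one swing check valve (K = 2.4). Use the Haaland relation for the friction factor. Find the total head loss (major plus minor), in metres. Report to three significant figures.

H_L ≈ 15.7 m

V = 4Q/(πD²) = 2.511 m/s; V²/2g = 0.3215 m
Re = 1.74×10^6, ε/D = 1.23×10^-4 → f = 0.01321 (Haaland)
Major: h_f = f(L/D)·V²/2g = 0.01321·3279·0.3215 = 13.93 m
Minor: ΣK = 5.51; h_m = ΣK·V²/2g = 1.771 m
Total H_L = 13.93 + 1.771 = 15.70 m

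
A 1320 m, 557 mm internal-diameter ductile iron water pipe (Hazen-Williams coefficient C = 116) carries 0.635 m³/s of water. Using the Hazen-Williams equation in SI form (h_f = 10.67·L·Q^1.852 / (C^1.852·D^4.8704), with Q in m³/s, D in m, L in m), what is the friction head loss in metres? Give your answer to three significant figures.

h_f ≈ 15.8 m

h_f = 10.67·1320·0.635^1.852 / (116^1.852·0.557^4.8704) = 15.77 m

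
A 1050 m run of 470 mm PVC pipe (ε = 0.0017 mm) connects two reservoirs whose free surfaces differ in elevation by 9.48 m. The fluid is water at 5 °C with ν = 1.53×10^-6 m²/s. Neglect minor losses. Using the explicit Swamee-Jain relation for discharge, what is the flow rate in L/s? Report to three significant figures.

Swamee-Jain (Type II): Q = -0.965·√(gD⁵h_f/L)·ln[ε/(3.7D) + √(3.17ν²L/(gD³h_f))]
√(gD⁵h_f/L) = √(9.81·0.470⁵·9.48/1050) = 0.04507
ε/(3.7D) = 9.78×10^-7; √(3.17ν²L/(gD³h_f)) = 2.84×10^-5
Q = -0.965·0.04507·ln(2.938×10^-5) = 0.4538 m³/s
Check: V = 2.62 m/s, Re = 8.04×10^5, f = 0.01213, h_f = 9.45 m ≈ 9.48 m ✓

Q ≈ 454 L/s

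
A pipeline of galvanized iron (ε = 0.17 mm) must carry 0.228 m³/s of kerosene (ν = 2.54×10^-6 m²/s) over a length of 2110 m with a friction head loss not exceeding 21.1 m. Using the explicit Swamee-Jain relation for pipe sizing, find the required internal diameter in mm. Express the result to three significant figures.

Swamee-Jain (Type III): D = 0.66·[ε^1.25·(LQ²/(gh_f))^4.75 + ν·Q^9.4·(L/(gh_f))^5.2]^0.04
LQ²/(gh_f) = 0.5299; L/(gh_f) = 10.19
Term 1 = ε^1.25·(…)^4.75 = 9.51×10^-7; Term 2 = ν·Q^9.4·(…)^5.2 = 4.10×10^-7
D = 0.66·(9.51×10^-7 + 4.10×10^-7)^0.04 = 0.3845 m = 384 mm
Check: V = 1.96 m/s, Re = 2.97×10^5, f = 0.01800, h_f = 19.4 m ≈ 21.1 m ✓

D ≈ 384 mm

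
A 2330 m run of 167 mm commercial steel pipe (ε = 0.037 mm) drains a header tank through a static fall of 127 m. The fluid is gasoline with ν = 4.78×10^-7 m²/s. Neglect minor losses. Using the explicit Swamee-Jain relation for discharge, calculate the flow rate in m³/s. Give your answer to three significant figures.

Q ≈ 0.0762 m³/s

Swamee-Jain (Type II): Q = -0.965·√(gD⁵h_f/L)·ln[ε/(3.7D) + √(3.17ν²L/(gD³h_f))]
√(gD⁵h_f/L) = √(9.81·0.167⁵·127/2330) = 0.008334
ε/(3.7D) = 5.99×10^-5; √(3.17ν²L/(gD³h_f)) = 1.71×10^-5
Q = -0.965·0.008334·ln(7.693×10^-5) = 0.07618 m³/s
Check: V = 3.48 m/s, Re = 1.22×10^6, f = 0.01486, h_f = 128 m ≈ 127 m ✓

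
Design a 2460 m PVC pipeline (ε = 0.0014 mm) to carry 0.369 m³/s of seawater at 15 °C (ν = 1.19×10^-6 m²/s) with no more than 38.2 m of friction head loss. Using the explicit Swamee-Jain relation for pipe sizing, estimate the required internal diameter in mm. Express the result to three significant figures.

D ≈ 389 mm

Swamee-Jain (Type III): D = 0.66·[ε^1.25·(LQ²/(gh_f))^4.75 + ν·Q^9.4·(L/(gh_f))^5.2]^0.04
LQ²/(gh_f) = 0.8938; L/(gh_f) = 6.565
Term 1 = ε^1.25·(…)^4.75 = 2.83×10^-8; Term 2 = ν·Q^9.4·(…)^5.2 = 1.80×10^-6
D = 0.66·(2.83×10^-8 + 1.80×10^-6)^0.04 = 0.3891 m = 389 mm
Check: V = 3.10 m/s, Re = 1.01×10^6, f = 0.01167, h_f = 36.2 m ≈ 38.2 m ✓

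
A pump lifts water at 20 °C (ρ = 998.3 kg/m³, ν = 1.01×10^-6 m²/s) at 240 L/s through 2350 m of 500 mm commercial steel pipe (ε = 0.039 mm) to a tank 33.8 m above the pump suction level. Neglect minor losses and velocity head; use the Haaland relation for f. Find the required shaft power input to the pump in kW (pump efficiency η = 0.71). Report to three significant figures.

V = 4Q/(πD²) = 1.222 m/s; Re = 6.05×10^5; ε/D = 7.80×10^-5; f = 0.01369
h_f = f(L/D)V²/2g = 4.899 m
Total head H = z + h_f = 33.8 + 4.899 = 38.70 m
P_hyd = ρgQH = 998.3·9.81·0.240·38.70 = 90.96 kW
P_shaft = P_hyd/η = 90.96/0.71 = 128.1 kW

P_shaft ≈ 128 kW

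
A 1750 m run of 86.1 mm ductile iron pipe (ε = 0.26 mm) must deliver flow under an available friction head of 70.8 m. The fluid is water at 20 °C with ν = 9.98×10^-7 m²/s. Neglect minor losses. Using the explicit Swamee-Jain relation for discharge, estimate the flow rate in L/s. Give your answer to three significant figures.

Swamee-Jain (Type II): Q = -0.965·√(gD⁵h_f/L)·ln[ε/(3.7D) + √(3.17ν²L/(gD³h_f))]
√(gD⁵h_f/L) = √(9.81·0.0861⁵·70.8/1750) = 0.001370
ε/(3.7D) = 8.16×10^-4; √(3.17ν²L/(gD³h_f)) = 1.12×10^-4
Q = -0.965·0.001370·ln(9.278×10^-4) = 0.009234 m³/s
Check: V = 1.59 m/s, Re = 1.37×10^5, f = 0.02739, h_f = 71.4 m ≈ 70.8 m ✓

Q ≈ 9.23 L/s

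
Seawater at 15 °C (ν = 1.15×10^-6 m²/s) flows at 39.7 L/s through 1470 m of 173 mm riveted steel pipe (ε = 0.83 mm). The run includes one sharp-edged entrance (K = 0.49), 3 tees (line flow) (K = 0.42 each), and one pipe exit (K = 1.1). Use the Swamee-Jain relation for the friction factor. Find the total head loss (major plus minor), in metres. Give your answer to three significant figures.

H_L ≈ 38.1 m

V = 4Q/(πD²) = 1.689 m/s; V²/2g = 0.1454 m
Re = 2.54×10^5, ε/D = 0.00480 → f = 0.03053 (Swamee-Jain)
Major: h_f = f(L/D)·V²/2g = 0.03053·8497·0.1454 = 37.71 m
Minor: ΣK = 2.85; h_m = ΣK·V²/2g = 0.4143 m
Total H_L = 37.71 + 0.4143 = 38.13 m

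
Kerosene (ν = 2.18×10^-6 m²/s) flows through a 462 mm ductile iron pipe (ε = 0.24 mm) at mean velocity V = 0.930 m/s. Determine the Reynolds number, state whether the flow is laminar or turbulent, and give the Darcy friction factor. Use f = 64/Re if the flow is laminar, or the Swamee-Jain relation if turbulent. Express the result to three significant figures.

Re = VD/ν = 0.9300·0.462/2.18×10^-6 = 1.97×10^5
Re > 4000 → turbulent; ε/D = 5.19×10^-4
Swamee-Jain: f = 0.01906

Re ≈ 1.97×10^5; turbulent; f ≈ 0.0191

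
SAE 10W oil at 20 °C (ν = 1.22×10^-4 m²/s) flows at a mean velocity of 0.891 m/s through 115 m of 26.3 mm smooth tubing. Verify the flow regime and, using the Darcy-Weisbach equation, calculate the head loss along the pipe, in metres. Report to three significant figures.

Re = VD/ν = 0.891·0.02630/1.22×10^-4 = 192 → laminar (Re < 2300)
f = 64/Re = 0.3332
h_f = f(L/D)V²/(2g) = 0.3332·(115/0.02630)·0.891²/(2·9.81) = 58.95 m

h_f ≈ 59.0 m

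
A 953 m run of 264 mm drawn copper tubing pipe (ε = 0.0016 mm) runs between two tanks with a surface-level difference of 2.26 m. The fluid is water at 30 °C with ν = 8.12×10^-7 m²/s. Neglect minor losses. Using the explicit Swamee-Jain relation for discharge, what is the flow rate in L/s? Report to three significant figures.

Q ≈ 50.3 L/s

Swamee-Jain (Type II): Q = -0.965·√(gD⁵h_f/L)·ln[ε/(3.7D) + √(3.17ν²L/(gD³h_f))]
√(gD⁵h_f/L) = √(9.81·0.264⁵·2.26/953) = 0.005462
ε/(3.7D) = 1.64×10^-6; √(3.17ν²L/(gD³h_f)) = 6.99×10^-5
Q = -0.965·0.005462·ln(7.152×10^-5) = 0.05031 m³/s
Check: V = 0.919 m/s, Re = 2.99×10^5, f = 0.01446, h_f = 2.25 m ≈ 2.26 m ✓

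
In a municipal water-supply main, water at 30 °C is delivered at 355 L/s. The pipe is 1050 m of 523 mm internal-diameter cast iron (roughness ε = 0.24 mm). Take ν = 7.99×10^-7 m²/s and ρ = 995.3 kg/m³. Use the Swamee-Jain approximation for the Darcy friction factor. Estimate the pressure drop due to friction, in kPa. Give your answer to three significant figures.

Δp ≈ 46.3 kPa

V = 4Q/(πD²) = 4·0.355/(π·0.523²) = 1.652 m/s
Re = VD/ν = 1.652·0.523/7.99×10^-7 = 1.08×10^6 → turbulent
ε/D = 0.24/523 = 4.59×10^-4
Swamee-Jain: f = 0.01697
h_f = f(L/D)V²/(2g) = 0.01697·(1050/0.523)·1.652²/(2·9.81) = 4.743 m
Δp = ρg·h_f = 995.3·9.81·4.743 = 46.31 kPa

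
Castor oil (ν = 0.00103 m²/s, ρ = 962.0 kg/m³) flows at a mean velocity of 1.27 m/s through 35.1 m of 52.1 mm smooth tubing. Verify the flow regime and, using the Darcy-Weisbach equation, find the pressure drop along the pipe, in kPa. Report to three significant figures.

Δp ≈ 521 kPa

Re = VD/ν = 1.27·0.05210/0.00103 = 64.2 → laminar (Re < 2300)
f = 64/Re = 0.9963
h_f = f(L/D)V²/(2g) = 0.9963·(35.1/0.05210)·1.27²/(2·9.81) = 55.18 m
Δp = ρg·h_f = 962.0·9.81·55.18 = 520.7 kPa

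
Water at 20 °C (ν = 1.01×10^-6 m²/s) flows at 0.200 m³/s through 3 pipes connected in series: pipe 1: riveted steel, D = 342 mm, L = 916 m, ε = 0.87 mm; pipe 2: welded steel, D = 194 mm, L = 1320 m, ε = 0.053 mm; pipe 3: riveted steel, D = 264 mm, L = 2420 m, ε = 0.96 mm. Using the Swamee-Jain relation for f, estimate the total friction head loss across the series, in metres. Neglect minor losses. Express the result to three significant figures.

H ≈ 434 m

Pipe 1: V = 2.177 m/s, Re = 7.37×10^5, ε/D = 0.00254, f = 0.02529, h_1 = f(L/D)V²/2g = 16.36 m
Pipe 2: V = 6.766 m/s, Re = 1.30×10^6, ε/D = 2.73×10^-4, f = 0.01534, h_2 = f(L/D)V²/2g = 243.6 m
Pipe 3: V = 3.654 m/s, Re = 9.55×10^5, ε/D = 0.00364, f = 0.02783, h_3 = f(L/D)V²/2g = 173.6 m
Series → Q common, losses add: H = Σh = 433.5 m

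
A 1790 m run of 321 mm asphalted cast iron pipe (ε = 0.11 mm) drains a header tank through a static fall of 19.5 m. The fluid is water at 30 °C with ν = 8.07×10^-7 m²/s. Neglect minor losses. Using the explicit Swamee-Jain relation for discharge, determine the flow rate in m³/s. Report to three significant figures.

Q ≈ 0.167 m³/s

Swamee-Jain (Type II): Q = -0.965·√(gD⁵h_f/L)·ln[ε/(3.7D) + √(3.17ν²L/(gD³h_f))]
√(gD⁵h_f/L) = √(9.81·0.321⁵·19.5/1790) = 0.01908
ε/(3.7D) = 9.26×10^-5; √(3.17ν²L/(gD³h_f)) = 2.42×10^-5
Q = -0.965·0.01908·ln(1.168×10^-4) = 0.1668 m³/s
Check: V = 2.06 m/s, Re = 8.20×10^5, f = 0.01626, h_f = 19.6 m ≈ 19.5 m ✓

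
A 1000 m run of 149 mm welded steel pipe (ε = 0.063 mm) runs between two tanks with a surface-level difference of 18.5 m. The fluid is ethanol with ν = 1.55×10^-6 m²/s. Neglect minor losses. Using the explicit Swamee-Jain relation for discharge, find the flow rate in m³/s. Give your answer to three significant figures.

Q ≈ 0.0296 m³/s

Swamee-Jain (Type II): Q = -0.965·√(gD⁵h_f/L)·ln[ε/(3.7D) + √(3.17ν²L/(gD³h_f))]
√(gD⁵h_f/L) = √(9.81·0.149⁵·18.5/1000) = 0.003651
ε/(3.7D) = 1.14×10^-4; √(3.17ν²L/(gD³h_f)) = 1.13×10^-4
Q = -0.965·0.003651·ln(2.269×10^-4) = 0.02956 m³/s
Check: V = 1.70 m/s, Re = 1.63×10^5, f = 0.01891, h_f = 18.6 m ≈ 18.5 m ✓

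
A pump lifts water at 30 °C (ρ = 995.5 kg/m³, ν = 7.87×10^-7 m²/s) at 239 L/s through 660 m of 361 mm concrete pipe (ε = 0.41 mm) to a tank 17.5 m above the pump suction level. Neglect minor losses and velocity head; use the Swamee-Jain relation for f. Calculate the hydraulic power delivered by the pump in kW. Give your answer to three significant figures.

V = 4Q/(πD²) = 2.335 m/s; Re = 1.07×10^6; ε/D = 0.00114; f = 0.02060
h_f = f(L/D)V²/2g = 10.47 m
Total head H = z + h_f = 17.5 + 10.47 = 27.97 m
P_hyd = ρgQH = 995.5·9.81·0.239·27.97 = 65.28 kW

P_hyd ≈ 65.3 kW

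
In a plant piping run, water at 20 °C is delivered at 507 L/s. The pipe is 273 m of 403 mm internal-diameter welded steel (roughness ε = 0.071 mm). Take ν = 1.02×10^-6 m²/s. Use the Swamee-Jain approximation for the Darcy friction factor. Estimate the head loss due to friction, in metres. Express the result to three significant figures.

h_f ≈ 7.72 m

V = 4Q/(πD²) = 4·0.507/(π·0.403²) = 3.975 m/s
Re = VD/ν = 3.975·0.403/1.02×10^-6 = 1.57×10^6 → turbulent
ε/D = 0.071/403 = 1.76×10^-4
Swamee-Jain: f = 0.01416
h_f = f(L/D)V²/(2g) = 0.01416·(273/0.403)·3.975²/(2·9.81) = 7.724 m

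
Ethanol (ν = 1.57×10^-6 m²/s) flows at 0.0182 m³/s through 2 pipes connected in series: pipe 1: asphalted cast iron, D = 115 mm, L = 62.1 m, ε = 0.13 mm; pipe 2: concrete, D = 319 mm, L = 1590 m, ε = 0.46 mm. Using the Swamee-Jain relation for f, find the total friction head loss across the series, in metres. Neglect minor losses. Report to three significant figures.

H ≈ 2.22 m

Pipe 1: V = 1.752 m/s, Re = 1.28×10^5, ε/D = 0.00113, f = 0.02233, h_1 = f(L/D)V²/2g = 1.887 m
Pipe 2: V = 0.2277 m/s, Re = 4.63×10^4, ε/D = 0.00144, f = 0.02563, h_2 = f(L/D)V²/2g = 0.3376 m
Series → Q common, losses add: H = Σh = 2.224 m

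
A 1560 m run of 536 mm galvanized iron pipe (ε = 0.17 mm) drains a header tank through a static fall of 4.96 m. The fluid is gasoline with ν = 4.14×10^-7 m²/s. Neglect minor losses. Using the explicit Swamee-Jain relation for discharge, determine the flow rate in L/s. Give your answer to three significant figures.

Swamee-Jain (Type II): Q = -0.965·√(gD⁵h_f/L)·ln[ε/(3.7D) + √(3.17ν²L/(gD³h_f))]
√(gD⁵h_f/L) = √(9.81·0.536⁵·4.96/1560) = 0.03715
ε/(3.7D) = 8.57×10^-5; √(3.17ν²L/(gD³h_f)) = 1.06×10^-5
Q = -0.965·0.03715·ln(9.636×10^-5) = 0.3315 m³/s
Check: V = 1.47 m/s, Re = 1.90×10^6, f = 0.01557, h_f = 4.99 m ≈ 4.96 m ✓

Q ≈ 331 L/s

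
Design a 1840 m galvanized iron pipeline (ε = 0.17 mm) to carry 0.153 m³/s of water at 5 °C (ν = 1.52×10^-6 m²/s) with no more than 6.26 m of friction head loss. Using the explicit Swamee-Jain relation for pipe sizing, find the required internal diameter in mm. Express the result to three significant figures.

D ≈ 406 mm

Swamee-Jain (Type III): D = 0.66·[ε^1.25·(LQ²/(gh_f))^4.75 + ν·Q^9.4·(L/(gh_f))^5.2]^0.04
LQ²/(gh_f) = 0.7014; L/(gh_f) = 29.96
Term 1 = ε^1.25·(…)^4.75 = 3.60×10^-6; Term 2 = ν·Q^9.4·(…)^5.2 = 1.57×10^-6
D = 0.66·(3.60×10^-6 + 1.57×10^-6)^0.04 = 0.4056 m = 406 mm
Check: V = 1.18 m/s, Re = 3.16×10^5, f = 0.01778, h_f = 5.76 m ≈ 6.26 m ✓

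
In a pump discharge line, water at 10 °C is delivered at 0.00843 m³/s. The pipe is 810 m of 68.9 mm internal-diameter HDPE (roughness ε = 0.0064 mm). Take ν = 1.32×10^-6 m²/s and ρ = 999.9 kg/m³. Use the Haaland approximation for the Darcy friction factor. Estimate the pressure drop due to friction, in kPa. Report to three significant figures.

V = 4Q/(πD²) = 4·0.00843/(π·0.0689²) = 2.261 m/s
Re = VD/ν = 2.261·0.0689/1.32×10^-6 = 1.18×10^5 → turbulent
ε/D = 0.0064/68.9 = 9.29×10^-5
Haaland: f = 0.01768
h_f = f(L/D)V²/(2g) = 0.01768·(810/0.0689)·2.261²/(2·9.81) = 54.15 m
Δp = ρg·h_f = 999.9·9.81·54.15 = 531.1 kPa

Δp ≈ 531 kPa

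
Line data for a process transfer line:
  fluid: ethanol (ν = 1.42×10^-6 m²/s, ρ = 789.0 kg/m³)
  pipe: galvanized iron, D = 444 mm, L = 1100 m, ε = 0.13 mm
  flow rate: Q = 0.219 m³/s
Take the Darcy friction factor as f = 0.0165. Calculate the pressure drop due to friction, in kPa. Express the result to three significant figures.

V = 4Q/(πD²) = 4·0.219/(π·0.444²) = 1.414 m/s
h_f = f(L/D)V²/(2g) = 0.01650·(1100/0.444)·1.414²/(2·9.81) = 4.168 m
Δp = ρg·h_f = 789.0·9.81·4.168 = 32.26 kPa

Δp ≈ 32.3 kPa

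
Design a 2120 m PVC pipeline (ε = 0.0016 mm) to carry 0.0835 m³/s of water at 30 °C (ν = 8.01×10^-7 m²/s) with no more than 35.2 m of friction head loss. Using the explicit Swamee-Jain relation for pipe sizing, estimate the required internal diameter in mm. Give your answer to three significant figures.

Swamee-Jain (Type III): D = 0.66·[ε^1.25·(LQ²/(gh_f))^4.75 + ν·Q^9.4·(L/(gh_f))^5.2]^0.04
LQ²/(gh_f) = 0.04281; L/(gh_f) = 6.139
Term 1 = ε^1.25·(…)^4.75 = 1.80×10^-14; Term 2 = ν·Q^9.4·(…)^5.2 = 7.34×10^-13
D = 0.66·(1.80×10^-14 + 7.34×10^-13)^0.04 = 0.2161 m = 216 mm
Check: V = 2.28 m/s, Re = 6.14×10^5, f = 0.01276, h_f = 33.1 m ≈ 35.2 m ✓

D ≈ 216 mm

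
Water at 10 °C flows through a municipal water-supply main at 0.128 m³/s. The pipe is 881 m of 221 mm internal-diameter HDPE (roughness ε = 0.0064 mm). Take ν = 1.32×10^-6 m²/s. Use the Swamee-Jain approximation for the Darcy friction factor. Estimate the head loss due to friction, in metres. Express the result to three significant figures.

h_f ≈ 30.1 m

V = 4Q/(πD²) = 4·0.128/(π·0.221²) = 3.337 m/s
Re = VD/ν = 3.337·0.221/1.32×10^-6 = 5.59×10^5 → turbulent
ε/D = 0.0064/221 = 2.90×10^-5
Swamee-Jain: f = 0.01331
h_f = f(L/D)V²/(2g) = 0.01331·(881/0.221)·3.337²/(2·9.81) = 30.12 m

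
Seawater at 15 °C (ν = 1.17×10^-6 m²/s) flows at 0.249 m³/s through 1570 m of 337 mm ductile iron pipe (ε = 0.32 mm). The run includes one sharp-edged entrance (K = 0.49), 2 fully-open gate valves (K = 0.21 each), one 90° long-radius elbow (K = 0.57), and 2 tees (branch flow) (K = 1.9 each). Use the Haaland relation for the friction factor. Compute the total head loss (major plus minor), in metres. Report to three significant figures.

H_L ≈ 38.7 m

V = 4Q/(πD²) = 2.792 m/s; V²/2g = 0.3972 m
Re = 8.04×10^5, ε/D = 9.50×10^-4 → f = 0.01977 (Haaland)
Major: h_f = f(L/D)·V²/2g = 0.01977·4659·0.3972 = 36.59 m
Minor: ΣK = 5.28; h_m = ΣK·V²/2g = 2.097 m
Total H_L = 36.59 + 2.097 = 38.68 m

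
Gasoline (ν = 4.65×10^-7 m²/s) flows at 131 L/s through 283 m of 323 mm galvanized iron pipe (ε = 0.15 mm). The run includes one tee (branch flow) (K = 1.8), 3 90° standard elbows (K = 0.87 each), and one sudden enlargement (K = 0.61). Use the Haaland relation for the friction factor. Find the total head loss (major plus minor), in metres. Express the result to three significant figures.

V = 4Q/(πD²) = 1.599 m/s; V²/2g = 0.1303 m
Re = 1.11×10^6, ε/D = 4.64×10^-4 → f = 0.01688 (Haaland)
Major: h_f = f(L/D)·V²/2g = 0.01688·876.2·0.1303 = 1.927 m
Minor: ΣK = 5.02; h_m = ΣK·V²/2g = 0.6540 m
Total H_L = 1.927 + 0.6540 = 2.580 m

H_L ≈ 2.58 m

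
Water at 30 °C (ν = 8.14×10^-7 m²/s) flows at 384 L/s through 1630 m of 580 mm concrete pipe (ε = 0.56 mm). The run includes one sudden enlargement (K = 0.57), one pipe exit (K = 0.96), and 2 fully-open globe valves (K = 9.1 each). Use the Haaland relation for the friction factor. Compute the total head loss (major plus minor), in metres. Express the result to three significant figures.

H_L ≈ 8.11 m

V = 4Q/(πD²) = 1.453 m/s; V²/2g = 0.1077 m
Re = 1.04×10^6, ε/D = 9.66×10^-4 → f = 0.01977 (Haaland)
Major: h_f = f(L/D)·V²/2g = 0.01977·2810·0.1077 = 5.982 m
Minor: ΣK = 19.7; h_m = ΣK·V²/2g = 2.124 m
Total H_L = 5.982 + 2.124 = 8.107 m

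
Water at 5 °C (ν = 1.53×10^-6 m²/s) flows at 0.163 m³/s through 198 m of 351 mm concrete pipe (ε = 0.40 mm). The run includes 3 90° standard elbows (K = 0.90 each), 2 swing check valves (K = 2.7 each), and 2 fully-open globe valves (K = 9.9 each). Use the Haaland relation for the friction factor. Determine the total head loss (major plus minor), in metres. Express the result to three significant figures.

H_L ≈ 5.74 m

V = 4Q/(πD²) = 1.685 m/s; V²/2g = 0.1446 m
Re = 3.86×10^5, ε/D = 0.00114 → f = 0.02093 (Haaland)
Major: h_f = f(L/D)·V²/2g = 0.02093·564.1·0.1446 = 1.707 m
Minor: ΣK = 27.9; h_m = ΣK·V²/2g = 4.035 m
Total H_L = 1.707 + 4.035 = 5.743 m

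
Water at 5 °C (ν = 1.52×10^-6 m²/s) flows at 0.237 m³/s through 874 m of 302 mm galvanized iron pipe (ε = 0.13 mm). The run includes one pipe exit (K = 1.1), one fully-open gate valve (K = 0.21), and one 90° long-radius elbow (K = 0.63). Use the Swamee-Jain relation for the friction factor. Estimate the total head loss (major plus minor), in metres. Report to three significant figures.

V = 4Q/(πD²) = 3.309 m/s; V²/2g = 0.5579 m
Re = 6.57×10^5, ε/D = 4.30×10^-4 → f = 0.01709 (Swamee-Jain)
Major: h_f = f(L/D)·V²/2g = 0.01709·2894·0.5579 = 27.59 m
Minor: ΣK = 1.94; h_m = ΣK·V²/2g = 1.082 m
Total H_L = 27.59 + 1.082 = 28.68 m

H_L ≈ 28.7 m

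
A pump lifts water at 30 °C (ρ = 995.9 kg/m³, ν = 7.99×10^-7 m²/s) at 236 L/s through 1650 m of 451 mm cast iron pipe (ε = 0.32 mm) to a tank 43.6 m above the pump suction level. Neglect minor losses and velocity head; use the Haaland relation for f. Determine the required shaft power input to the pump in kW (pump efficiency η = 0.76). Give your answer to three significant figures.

V = 4Q/(πD²) = 1.477 m/s; Re = 8.34×10^5; ε/D = 7.10×10^-4; f = 0.01854
h_f = f(L/D)V²/2g = 7.543 m
Total head H = z + h_f = 43.6 + 7.543 = 51.14 m
P_hyd = ρgQH = 995.9·9.81·0.236·51.14 = 117.9 kW
P_shaft = P_hyd/η = 117.9/0.76 = 155.2 kW

P_shaft ≈ 155 kW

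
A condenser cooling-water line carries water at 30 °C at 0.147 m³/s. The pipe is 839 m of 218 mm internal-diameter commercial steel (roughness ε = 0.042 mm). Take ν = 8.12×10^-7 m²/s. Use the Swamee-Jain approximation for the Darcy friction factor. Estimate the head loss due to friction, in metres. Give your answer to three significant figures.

h_f ≈ 44.6 m

V = 4Q/(πD²) = 4·0.147/(π·0.218²) = 3.938 m/s
Re = VD/ν = 3.938·0.218/8.12×10^-7 = 1.06×10^6 → turbulent
ε/D = 0.042/218 = 1.93×10^-4
Swamee-Jain: f = 0.01464
h_f = f(L/D)V²/(2g) = 0.01464·(839/0.218)·3.938²/(2·9.81) = 44.55 m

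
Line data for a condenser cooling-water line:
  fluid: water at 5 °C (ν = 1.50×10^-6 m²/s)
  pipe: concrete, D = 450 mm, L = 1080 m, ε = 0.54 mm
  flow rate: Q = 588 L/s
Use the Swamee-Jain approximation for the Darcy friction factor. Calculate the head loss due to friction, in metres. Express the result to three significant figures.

h_f ≈ 34.9 m

V = 4Q/(πD²) = 4·0.588/(π·0.450²) = 3.697 m/s
Re = VD/ν = 3.697·0.450/1.50×10^-6 = 1.11×10^6 → turbulent
ε/D = 0.54/450 = 0.00120
Swamee-Jain: f = 0.02086
h_f = f(L/D)V²/(2g) = 0.02086·(1080/0.450)·3.697²/(2·9.81) = 34.88 m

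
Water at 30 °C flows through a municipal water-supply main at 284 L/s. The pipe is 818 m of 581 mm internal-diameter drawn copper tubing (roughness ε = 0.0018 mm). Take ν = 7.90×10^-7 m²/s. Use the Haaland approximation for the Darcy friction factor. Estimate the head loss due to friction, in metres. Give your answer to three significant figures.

V = 4Q/(πD²) = 4·0.284/(π·0.581²) = 1.071 m/s
Re = VD/ν = 1.071·0.581/7.90×10^-7 = 7.88×10^5 → turbulent
ε/D = 0.0018/581 = 3.10×10^-6
Haaland: f = 0.01211
h_f = f(L/D)V²/(2g) = 0.01211·(818/0.581)·1.071²/(2·9.81) = 0.9970 m

h_f ≈ 0.997 m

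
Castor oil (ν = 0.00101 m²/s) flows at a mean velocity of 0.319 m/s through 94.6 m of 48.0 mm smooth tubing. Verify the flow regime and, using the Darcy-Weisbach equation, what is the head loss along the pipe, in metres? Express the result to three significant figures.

Re = VD/ν = 0.319·0.04800/0.00101 = 15.2 → laminar (Re < 2300)
f = 64/Re = 4.222
h_f = f(L/D)V²/(2g) = 4.222·(94.6/0.04800)·0.319²/(2·9.81) = 43.15 m

h_f ≈ 43.2 m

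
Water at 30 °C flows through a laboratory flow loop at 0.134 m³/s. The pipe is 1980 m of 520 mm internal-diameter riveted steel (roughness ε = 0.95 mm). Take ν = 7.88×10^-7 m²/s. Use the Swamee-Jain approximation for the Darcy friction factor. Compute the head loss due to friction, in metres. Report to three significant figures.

h_f ≈ 1.81 m

V = 4Q/(πD²) = 4·0.134/(π·0.520²) = 0.6310 m/s
Re = VD/ν = 0.6310·0.520/7.88×10^-7 = 4.16×10^5 → turbulent
ε/D = 0.95/520 = 0.00183
Swamee-Jain: f = 0.02346
h_f = f(L/D)V²/(2g) = 0.02346·(1980/0.520)·0.6310²/(2·9.81) = 1.813 m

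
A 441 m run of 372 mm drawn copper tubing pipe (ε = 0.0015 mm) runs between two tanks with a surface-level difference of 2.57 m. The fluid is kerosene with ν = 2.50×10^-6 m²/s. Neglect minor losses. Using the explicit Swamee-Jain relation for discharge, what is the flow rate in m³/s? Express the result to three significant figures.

Q ≈ 0.183 m³/s

Swamee-Jain (Type II): Q = -0.965·√(gD⁵h_f/L)·ln[ε/(3.7D) + √(3.17ν²L/(gD³h_f))]
√(gD⁵h_f/L) = √(9.81·0.372⁵·2.57/441) = 0.02018
ε/(3.7D) = 1.09×10^-6; √(3.17ν²L/(gD³h_f)) = 8.20×10^-5
Q = -0.965·0.02018·ln(8.314×10^-5) = 0.1830 m³/s
Check: V = 1.68 m/s, Re = 2.50×10^5, f = 0.01492, h_f = 2.55 m ≈ 2.57 m ✓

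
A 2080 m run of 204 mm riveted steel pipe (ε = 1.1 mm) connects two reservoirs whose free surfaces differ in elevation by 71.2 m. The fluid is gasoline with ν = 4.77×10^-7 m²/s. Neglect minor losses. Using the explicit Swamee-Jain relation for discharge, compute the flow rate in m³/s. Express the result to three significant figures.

Swamee-Jain (Type II): Q = -0.965·√(gD⁵h_f/L)·ln[ε/(3.7D) + √(3.17ν²L/(gD³h_f))]
√(gD⁵h_f/L) = √(9.81·0.204⁵·71.2/2080) = 0.01089
ε/(3.7D) = 0.00146; √(3.17ν²L/(gD³h_f)) = 1.59×10^-5
Q = -0.965·0.01089·ln(0.001473) = 0.06853 m³/s
Check: V = 2.10 m/s, Re = 8.97×10^5, f = 0.03124, h_f = 71.4 m ≈ 71.2 m ✓

Q ≈ 0.0685 m³/s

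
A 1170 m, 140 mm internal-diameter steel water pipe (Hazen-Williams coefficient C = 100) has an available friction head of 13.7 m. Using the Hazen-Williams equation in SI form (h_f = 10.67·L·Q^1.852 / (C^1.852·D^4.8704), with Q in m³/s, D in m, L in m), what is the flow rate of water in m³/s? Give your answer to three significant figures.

Q ≈ 0.0143 m³/s

Rearranging: Q = [h_f·C^1.852·D^4.8704 / (10.67·L)]^(1/1.852)
Q = [13.7·100^1.852·0.140^4.8704 / (10.67·1170)]^0.540 = 0.01434 m³/s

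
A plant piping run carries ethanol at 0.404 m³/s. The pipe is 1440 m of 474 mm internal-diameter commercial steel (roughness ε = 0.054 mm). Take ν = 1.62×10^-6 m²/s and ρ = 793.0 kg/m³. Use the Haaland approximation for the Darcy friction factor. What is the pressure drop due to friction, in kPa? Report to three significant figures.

Δp ≈ 88.4 kPa

V = 4Q/(πD²) = 4·0.404/(π·0.474²) = 2.289 m/s
Re = VD/ν = 2.289·0.474/1.62×10^-6 = 6.70×10^5 → turbulent
ε/D = 0.054/474 = 1.14×10^-4
Haaland: f = 0.01399
h_f = f(L/D)V²/(2g) = 0.01399·(1440/0.474)·2.289²/(2·9.81) = 11.36 m
Δp = ρg·h_f = 793.0·9.81·11.36 = 88.35 kPa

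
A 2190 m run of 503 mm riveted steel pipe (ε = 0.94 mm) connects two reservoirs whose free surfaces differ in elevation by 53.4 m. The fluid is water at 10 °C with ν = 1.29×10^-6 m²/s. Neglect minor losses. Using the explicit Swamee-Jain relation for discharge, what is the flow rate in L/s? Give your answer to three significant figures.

Q ≈ 641 L/s

Swamee-Jain (Type II): Q = -0.965·√(gD⁵h_f/L)·ln[ε/(3.7D) + √(3.17ν²L/(gD³h_f))]
√(gD⁵h_f/L) = √(9.81·0.503⁵·53.4/2190) = 0.08776
ε/(3.7D) = 5.05×10^-4; √(3.17ν²L/(gD³h_f)) = 1.32×10^-5
Q = -0.965·0.08776·ln(5.182×10^-4) = 0.6407 m³/s
Check: V = 3.22 m/s, Re = 1.26×10^6, f = 0.02322, h_f = 53.6 m ≈ 53.4 m ✓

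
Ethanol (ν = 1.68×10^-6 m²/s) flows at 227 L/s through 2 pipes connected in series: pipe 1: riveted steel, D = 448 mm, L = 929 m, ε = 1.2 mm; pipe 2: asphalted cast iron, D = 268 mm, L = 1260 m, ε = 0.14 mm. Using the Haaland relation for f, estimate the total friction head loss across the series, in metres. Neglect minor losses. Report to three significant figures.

H ≈ 73.7 m

Pipe 1: V = 1.440 m/s, Re = 3.84×10^5, ε/D = 0.00268, f = 0.02574, h_1 = f(L/D)V²/2g = 5.643 m
Pipe 2: V = 4.024 m/s, Re = 6.42×10^5, ε/D = 5.22×10^-4, f = 0.01755, h_2 = f(L/D)V²/2g = 68.09 m
Series → Q common, losses add: H = Σh = 73.73 m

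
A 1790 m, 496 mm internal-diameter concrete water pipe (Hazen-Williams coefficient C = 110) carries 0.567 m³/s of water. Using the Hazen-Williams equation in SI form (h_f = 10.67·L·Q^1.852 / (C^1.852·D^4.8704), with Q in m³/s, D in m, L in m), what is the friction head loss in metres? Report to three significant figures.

h_f ≈ 33.7 m

h_f = 10.67·1790·0.567^1.852 / (110^1.852·0.496^4.8704) = 33.66 m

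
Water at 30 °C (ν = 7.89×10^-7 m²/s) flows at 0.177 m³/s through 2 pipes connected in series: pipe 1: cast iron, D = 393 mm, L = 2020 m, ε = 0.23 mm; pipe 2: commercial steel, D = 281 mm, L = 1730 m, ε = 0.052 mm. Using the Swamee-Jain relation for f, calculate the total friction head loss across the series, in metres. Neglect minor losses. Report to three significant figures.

H ≈ 47.3 m

Pipe 1: V = 1.459 m/s, Re = 7.27×10^5, ε/D = 5.85×10^-4, f = 0.01802, h_1 = f(L/D)V²/2g = 10.05 m
Pipe 2: V = 2.854 m/s, Re = 1.02×10^6, ε/D = 1.85×10^-4, f = 0.01459, h_2 = f(L/D)V²/2g = 37.29 m
Series → Q common, losses add: H = Σh = 47.35 m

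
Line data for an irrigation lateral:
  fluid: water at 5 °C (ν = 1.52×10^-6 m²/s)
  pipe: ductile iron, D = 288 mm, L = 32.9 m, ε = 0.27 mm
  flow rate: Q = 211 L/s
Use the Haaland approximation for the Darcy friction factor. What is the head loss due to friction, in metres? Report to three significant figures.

h_f ≈ 1.21 m

V = 4Q/(πD²) = 4·0.211/(π·0.288²) = 3.239 m/s
Re = VD/ν = 3.239·0.288/1.52×10^-6 = 6.14×10^5 → turbulent
ε/D = 0.27/288 = 9.38×10^-4
Haaland: f = 0.01982
h_f = f(L/D)V²/(2g) = 0.01982·(32.9/0.288)·3.239²/(2·9.81) = 1.211 m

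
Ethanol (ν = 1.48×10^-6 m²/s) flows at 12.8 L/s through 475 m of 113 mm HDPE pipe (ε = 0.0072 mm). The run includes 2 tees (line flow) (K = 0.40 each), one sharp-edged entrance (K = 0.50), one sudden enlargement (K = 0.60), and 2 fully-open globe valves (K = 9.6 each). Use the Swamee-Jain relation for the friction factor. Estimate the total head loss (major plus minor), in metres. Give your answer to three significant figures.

H_L ≈ 8.15 m

V = 4Q/(πD²) = 1.276 m/s; V²/2g = 0.08303 m
Re = 9.74×10^4, ε/D = 6.37×10^-5 → f = 0.01834 (Swamee-Jain)
Major: h_f = f(L/D)·V²/2g = 0.01834·4204·0.08303 = 6.399 m
Minor: ΣK = 21.1; h_m = ΣK·V²/2g = 1.752 m
Total H_L = 6.399 + 1.752 = 8.151 m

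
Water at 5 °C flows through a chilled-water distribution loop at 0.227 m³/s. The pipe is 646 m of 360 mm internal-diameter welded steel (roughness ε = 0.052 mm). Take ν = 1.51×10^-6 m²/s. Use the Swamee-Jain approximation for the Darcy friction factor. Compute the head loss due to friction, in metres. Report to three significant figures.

h_f ≈ 6.76 m

V = 4Q/(πD²) = 4·0.227/(π·0.360²) = 2.230 m/s
Re = VD/ν = 2.230·0.360/1.51×10^-6 = 5.32×10^5 → turbulent
ε/D = 0.052/360 = 1.44×10^-4
Swamee-Jain: f = 0.01487
h_f = f(L/D)V²/(2g) = 0.01487·(646/0.360)·2.230²/(2·9.81) = 6.764 m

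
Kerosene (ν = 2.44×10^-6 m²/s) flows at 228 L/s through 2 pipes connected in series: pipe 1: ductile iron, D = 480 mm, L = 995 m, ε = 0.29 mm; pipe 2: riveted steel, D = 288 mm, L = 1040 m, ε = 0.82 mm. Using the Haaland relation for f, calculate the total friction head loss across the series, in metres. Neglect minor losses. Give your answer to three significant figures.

H ≈ 62.1 m

Pipe 1: V = 1.260 m/s, Re = 2.48×10^5, ε/D = 6.04×10^-4, f = 0.01887, h_1 = f(L/D)V²/2g = 3.166 m
Pipe 2: V = 3.500 m/s, Re = 4.13×10^5, ε/D = 0.00285, f = 0.02614, h_2 = f(L/D)V²/2g = 58.94 m
Series → Q common, losses add: H = Σh = 62.10 m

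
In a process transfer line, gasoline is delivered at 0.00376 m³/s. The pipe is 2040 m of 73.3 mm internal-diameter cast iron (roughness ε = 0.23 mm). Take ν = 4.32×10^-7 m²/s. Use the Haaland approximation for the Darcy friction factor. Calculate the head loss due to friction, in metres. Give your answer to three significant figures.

h_f ≈ 30.8 m

V = 4Q/(πD²) = 4·0.00376/(π·0.0733²) = 0.8910 m/s
Re = VD/ν = 0.8910·0.0733/4.32×10^-7 = 1.51×10^5 → turbulent
ε/D = 0.23/73.3 = 0.00314
Haaland: f = 0.02732
h_f = f(L/D)V²/(2g) = 0.02732·(2040/0.0733)·0.8910²/(2·9.81) = 30.76 m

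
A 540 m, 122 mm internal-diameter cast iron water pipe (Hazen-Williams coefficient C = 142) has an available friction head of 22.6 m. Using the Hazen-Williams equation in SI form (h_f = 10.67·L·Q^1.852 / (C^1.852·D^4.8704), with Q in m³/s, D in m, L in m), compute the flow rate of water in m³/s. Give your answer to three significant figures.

Q ≈ 0.0282 m³/s

Rearranging: Q = [h_f·C^1.852·D^4.8704 / (10.67·L)]^(1/1.852)
Q = [22.6·142^1.852·0.122^4.8704 / (10.67·540)]^0.540 = 0.02820 m³/s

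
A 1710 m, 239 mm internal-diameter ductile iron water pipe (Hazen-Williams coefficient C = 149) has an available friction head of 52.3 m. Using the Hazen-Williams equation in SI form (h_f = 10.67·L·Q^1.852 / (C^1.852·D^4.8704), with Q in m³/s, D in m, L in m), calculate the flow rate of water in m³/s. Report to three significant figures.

Rearranging: Q = [h_f·C^1.852·D^4.8704 / (10.67·L)]^(1/1.852)
Q = [52.3·149^1.852·0.239^4.8704 / (10.67·1710)]^0.540 = 0.1464 m³/s

Q ≈ 0.146 m³/s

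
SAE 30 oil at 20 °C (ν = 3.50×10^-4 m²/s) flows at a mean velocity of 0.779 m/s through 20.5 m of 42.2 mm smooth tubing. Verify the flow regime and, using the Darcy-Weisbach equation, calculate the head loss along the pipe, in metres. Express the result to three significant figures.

Re = VD/ν = 0.779·0.04220/3.50×10^-4 = 93.9 → laminar (Re < 2300)
f = 64/Re = 0.6814
h_f = f(L/D)V²/(2g) = 0.6814·(20.5/0.04220)·0.779²/(2·9.81) = 10.24 m

h_f ≈ 10.2 m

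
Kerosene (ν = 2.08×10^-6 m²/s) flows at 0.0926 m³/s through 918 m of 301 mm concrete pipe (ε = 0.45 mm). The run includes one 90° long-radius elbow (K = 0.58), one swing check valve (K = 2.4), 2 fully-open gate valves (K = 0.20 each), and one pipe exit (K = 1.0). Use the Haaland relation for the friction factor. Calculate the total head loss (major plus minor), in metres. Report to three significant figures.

H_L ≈ 6.37 m

V = 4Q/(πD²) = 1.301 m/s; V²/2g = 0.08631 m
Re = 1.88×10^5, ε/D = 0.00150 → f = 0.02276 (Haaland)
Major: h_f = f(L/D)·V²/2g = 0.02276·3050·0.08631 = 5.991 m
Minor: ΣK = 4.38; h_m = ΣK·V²/2g = 0.3781 m
Total H_L = 5.991 + 0.3781 = 6.369 m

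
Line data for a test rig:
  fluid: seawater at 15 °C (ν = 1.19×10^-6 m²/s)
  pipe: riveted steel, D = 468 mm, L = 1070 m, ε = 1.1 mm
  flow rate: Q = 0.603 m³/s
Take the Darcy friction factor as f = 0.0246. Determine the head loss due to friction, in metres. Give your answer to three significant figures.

h_f ≈ 35.2 m

V = 4Q/(πD²) = 4·0.603/(π·0.468²) = 3.505 m/s
h_f = f(L/D)V²/(2g) = 0.02460·(1070/0.468)·3.505²/(2·9.81) = 35.22 m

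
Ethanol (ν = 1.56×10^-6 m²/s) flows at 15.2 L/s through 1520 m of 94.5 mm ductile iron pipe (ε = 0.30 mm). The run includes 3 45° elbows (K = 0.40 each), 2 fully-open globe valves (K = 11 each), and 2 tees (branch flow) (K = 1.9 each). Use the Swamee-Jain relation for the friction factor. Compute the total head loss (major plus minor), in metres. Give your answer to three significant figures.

H_L ≈ 113 m

V = 4Q/(πD²) = 2.167 m/s; V²/2g = 0.2394 m
Re = 1.31×10^5, ε/D = 0.00317 → f = 0.02778 (Swamee-Jain)
Major: h_f = f(L/D)·V²/2g = 0.02778·16085·0.2394 = 107.0 m
Minor: ΣK = 27.0; h_m = ΣK·V²/2g = 6.463 m
Total H_L = 107.0 + 6.463 = 113.4 m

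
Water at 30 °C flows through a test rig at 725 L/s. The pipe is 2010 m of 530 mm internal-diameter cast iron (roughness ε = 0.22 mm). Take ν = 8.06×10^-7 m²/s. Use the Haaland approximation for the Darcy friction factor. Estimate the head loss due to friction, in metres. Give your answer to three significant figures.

h_f ≈ 34.0 m

V = 4Q/(πD²) = 4·0.725/(π·0.530²) = 3.286 m/s
Re = VD/ν = 3.286·0.530/8.06×10^-7 = 2.16×10^6 → turbulent
ε/D = 0.22/530 = 4.15×10^-4
Haaland: f = 0.01629
h_f = f(L/D)V²/(2g) = 0.01629·(2010/0.530)·3.286²/(2·9.81) = 34.01 m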